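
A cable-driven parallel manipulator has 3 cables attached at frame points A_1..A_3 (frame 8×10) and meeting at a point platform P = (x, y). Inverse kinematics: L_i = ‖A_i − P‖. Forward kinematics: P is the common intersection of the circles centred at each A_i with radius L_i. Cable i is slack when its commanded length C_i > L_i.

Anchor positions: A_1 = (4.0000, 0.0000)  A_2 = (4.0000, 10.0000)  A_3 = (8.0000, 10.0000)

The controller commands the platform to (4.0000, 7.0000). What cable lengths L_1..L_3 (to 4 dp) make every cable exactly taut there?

cable 1: Δx=0.0000, Δy=-7.0000; L_1 = √(Δx²+Δy²) = 7.0000
cable 2: Δx=0.0000, Δy=3.0000; L_2 = √(Δx²+Δy²) = 3.0000
cable 3: Δx=4.0000, Δy=3.0000; L_3 = √(Δx²+Δy²) = 5.0000

(7.0000, 3.0000, 5.0000)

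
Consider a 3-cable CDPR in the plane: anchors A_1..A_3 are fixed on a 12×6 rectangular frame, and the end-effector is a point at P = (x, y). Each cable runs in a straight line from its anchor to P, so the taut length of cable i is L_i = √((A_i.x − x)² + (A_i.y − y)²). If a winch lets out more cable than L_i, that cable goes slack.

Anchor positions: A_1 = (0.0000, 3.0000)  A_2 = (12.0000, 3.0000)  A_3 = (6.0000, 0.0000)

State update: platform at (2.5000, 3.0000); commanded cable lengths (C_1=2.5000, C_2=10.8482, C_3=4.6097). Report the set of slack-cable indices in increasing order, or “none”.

cable 1: √((-2.5000)²+(0.0000)²)=2.5000, C_1=2.5000: taut
cable 2: √((9.5000)²+(0.0000)²)=9.5000, C_2=10.8482: slack
cable 3: √((3.5000)²+(-3.0000)²)=4.6098, C_3=4.6097: taut

2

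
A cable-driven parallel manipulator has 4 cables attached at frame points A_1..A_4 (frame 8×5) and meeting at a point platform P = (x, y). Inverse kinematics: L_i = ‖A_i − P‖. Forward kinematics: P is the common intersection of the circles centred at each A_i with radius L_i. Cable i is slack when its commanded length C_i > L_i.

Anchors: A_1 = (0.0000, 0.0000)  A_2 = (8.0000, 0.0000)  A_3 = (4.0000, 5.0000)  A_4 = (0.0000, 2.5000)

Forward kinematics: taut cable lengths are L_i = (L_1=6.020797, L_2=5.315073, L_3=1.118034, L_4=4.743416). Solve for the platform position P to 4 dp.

(4.5000, 4.0000)

circle eqns → linear via eq_j − eq_1; set k_j = A_j·A_j − L_j²
k_1 = 0.0000+0.0000−36.2500 = -36.2500
-16.0000·x + 0.0000·y = k_1−k_2 = -72.0000
-8.0000·x − 10.0000·y = k_1−k_3 = -76.0000
0.0000·x − 5.0000·y = k_1−k_4 = -20.0000
solve first two rows → x=4.5000, y=4.0000
check cable 4: ‖A_4−P‖² = 22.5000 ≈ L_4² = 22.5000 ✓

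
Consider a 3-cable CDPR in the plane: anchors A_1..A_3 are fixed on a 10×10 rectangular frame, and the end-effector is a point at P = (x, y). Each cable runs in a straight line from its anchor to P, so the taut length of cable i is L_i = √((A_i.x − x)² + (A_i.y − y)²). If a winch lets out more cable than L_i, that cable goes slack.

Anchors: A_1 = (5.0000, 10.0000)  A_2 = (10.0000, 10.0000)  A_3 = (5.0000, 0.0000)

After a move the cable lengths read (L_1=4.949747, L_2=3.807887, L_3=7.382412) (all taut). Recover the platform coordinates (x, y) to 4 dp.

expand ‖A_i−P‖²=L_i² and subtract eq 1 (k_i ≔ ‖A_i‖²−L_i²)
k_1 = 25.0000+100.0000−24.5000 = 100.5000
eq1−eq2 → [-10.0000  0.0000]·P = -85.0000
eq1−eq3 → [0.0000  20.0000]·P = 130.0000
2×2 solve → P = (8.5000, 6.5000)

(8.5000, 6.5000)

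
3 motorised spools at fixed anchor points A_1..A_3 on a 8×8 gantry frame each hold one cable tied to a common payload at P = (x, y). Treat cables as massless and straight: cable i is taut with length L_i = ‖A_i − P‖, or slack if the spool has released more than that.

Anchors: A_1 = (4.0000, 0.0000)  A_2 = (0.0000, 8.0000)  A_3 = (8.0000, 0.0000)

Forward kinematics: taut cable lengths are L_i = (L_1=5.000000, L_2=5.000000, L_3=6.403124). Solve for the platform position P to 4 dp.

expand ‖A_i−P‖²=L_i² and subtract eq 1 (q_i ≔ ‖A_i‖²−L_i²)
q_1 = 16.0000+0.0000−25.0000 = -9.0000
eq1−eq2 → [8.0000  -16.0000]·P = -48.0000
eq1−eq3 → [-8.0000  0.0000]·P = -32.0000
2×2 solve → P = (4.0000, 5.0000)

(4.0000, 5.0000)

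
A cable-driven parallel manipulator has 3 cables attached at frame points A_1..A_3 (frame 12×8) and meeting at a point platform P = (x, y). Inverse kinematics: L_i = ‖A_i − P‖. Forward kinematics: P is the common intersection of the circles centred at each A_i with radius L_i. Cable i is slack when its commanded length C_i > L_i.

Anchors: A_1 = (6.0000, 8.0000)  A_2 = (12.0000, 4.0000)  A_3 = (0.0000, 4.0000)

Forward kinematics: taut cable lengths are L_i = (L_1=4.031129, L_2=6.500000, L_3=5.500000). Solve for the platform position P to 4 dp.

(5.5000, 4.0000)

circle eqns → linear via eq_j − eq_1; set c_j = A_j·A_j − L_j²
c_1 = 36.0000+64.0000−16.2500 = 83.7500
-12.0000·x + 8.0000·y = c_1−c_2 = -34.0000
12.0000·x + 8.0000·y = c_1−c_3 = 98.0000
solve first two rows → x=5.5000, y=4.0000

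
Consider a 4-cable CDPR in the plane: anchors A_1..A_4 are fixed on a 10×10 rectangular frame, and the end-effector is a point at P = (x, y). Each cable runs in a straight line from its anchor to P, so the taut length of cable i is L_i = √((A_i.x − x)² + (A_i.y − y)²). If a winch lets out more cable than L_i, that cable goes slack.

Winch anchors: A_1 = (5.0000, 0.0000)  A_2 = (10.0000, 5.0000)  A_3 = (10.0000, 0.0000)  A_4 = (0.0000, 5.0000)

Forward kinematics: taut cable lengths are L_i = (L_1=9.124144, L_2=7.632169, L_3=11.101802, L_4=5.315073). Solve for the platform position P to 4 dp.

(3.5000, 9.0000)

each cable: (A_i−P)·(A_i−P) = L_i²; let c_i = ‖A_i‖²−L_i²
c_1 = 25.0000+0.0000−83.2500 = -58.2500
row 1: -10.0000x − 10.0000y = -125.0000  (c_2=66.7500)
row 2: -10.0000x + 0.0000y = -35.0000  (c_3=-23.2500)
row 3: 10.0000x − 10.0000y = -55.0000  (c_4=-3.2500)
Cramer on rows 1–2 → x = 3.5000, y = 9.0000
check cable 4: ‖A_4−P‖² = 28.2500 ≈ L_4² = 28.2500 ✓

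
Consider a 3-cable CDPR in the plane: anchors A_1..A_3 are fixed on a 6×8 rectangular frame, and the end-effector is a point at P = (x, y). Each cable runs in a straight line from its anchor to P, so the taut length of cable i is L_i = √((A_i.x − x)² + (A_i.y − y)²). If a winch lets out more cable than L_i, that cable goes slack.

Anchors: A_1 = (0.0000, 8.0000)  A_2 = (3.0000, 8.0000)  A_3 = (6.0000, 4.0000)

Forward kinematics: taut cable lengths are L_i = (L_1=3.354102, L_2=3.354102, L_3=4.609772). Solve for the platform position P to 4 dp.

expand ‖A_i−P‖²=L_i² and subtract eq 1 (q_i ≔ ‖A_i‖²−L_i²)
q_1 = 0.0000+64.0000−11.2500 = 52.7500
eq1−eq2 → [-6.0000  0.0000]·P = -9.0000
eq1−eq3 → [-12.0000  8.0000]·P = 22.0000
2×2 solve → P = (1.5000, 5.0000)

(1.5000, 5.0000)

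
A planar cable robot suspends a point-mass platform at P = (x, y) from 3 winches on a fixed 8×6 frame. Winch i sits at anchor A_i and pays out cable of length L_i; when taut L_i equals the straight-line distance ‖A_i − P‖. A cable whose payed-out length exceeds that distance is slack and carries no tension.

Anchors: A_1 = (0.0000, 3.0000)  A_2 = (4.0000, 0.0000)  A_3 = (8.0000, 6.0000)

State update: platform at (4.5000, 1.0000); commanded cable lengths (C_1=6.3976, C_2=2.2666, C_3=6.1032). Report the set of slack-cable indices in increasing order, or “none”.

1, 2

cable 1: L_1 = ‖A_1−P‖ = 4.9244;  C_1 = 6.3976 → slack
cable 2: L_2 = ‖A_2−P‖ = 1.1180;  C_2 = 2.2666 → slack
cable 3: L_3 = ‖A_3−P‖ = 6.1033;  C_3 = 6.1032 → taut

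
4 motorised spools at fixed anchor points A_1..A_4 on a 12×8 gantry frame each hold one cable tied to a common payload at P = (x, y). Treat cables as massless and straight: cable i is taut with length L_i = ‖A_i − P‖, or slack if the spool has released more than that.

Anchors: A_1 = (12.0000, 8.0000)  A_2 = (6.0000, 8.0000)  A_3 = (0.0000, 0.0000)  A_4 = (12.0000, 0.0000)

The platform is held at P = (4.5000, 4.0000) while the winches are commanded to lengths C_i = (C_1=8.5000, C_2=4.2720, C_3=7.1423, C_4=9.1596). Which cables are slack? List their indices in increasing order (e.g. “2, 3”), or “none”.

i=1: geometric 8.5000 vs commanded 8.5000 ⇒ taut
i=2: geometric 4.2720 vs commanded 4.2720 ⇒ taut
i=3: geometric 6.0208 vs commanded 7.1423 ⇒ slack
i=4: geometric 8.5000 vs commanded 9.1596 ⇒ slack

3, 4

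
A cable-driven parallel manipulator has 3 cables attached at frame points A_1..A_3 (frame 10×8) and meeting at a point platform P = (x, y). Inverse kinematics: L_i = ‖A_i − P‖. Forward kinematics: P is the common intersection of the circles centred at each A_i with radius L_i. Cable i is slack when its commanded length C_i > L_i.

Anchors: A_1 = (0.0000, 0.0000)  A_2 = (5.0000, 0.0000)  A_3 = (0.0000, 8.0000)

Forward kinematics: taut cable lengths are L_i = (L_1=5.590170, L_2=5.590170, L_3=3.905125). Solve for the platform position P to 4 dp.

each cable: (A_i−P)·(A_i−P) = L_i²; let c_i = ‖A_i‖²−L_i²
c_1 = 0.0000+0.0000−31.2500 = -31.2500
row 1: -10.0000x + 0.0000y = -25.0000  (c_2=-6.2500)
row 2: 0.0000x − 16.0000y = -80.0000  (c_3=48.7500)
Cramer on rows 1–2 → x = 2.5000, y = 5.0000

(2.5000, 5.0000)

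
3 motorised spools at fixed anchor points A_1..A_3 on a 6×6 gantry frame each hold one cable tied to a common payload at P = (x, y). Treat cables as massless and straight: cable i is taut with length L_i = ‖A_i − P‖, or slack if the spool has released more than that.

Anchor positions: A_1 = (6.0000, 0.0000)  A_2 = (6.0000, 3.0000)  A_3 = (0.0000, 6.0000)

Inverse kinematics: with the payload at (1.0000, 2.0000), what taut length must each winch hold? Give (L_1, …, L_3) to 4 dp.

L_1 = √((6.0000−1.0000)² + (0.0000−2.0000)²) = 5.3852
L_2 = √((6.0000−1.0000)² + (3.0000−2.0000)²) = 5.0990
L_3 = √((0.0000−1.0000)² + (6.0000−2.0000)²) = 4.1231

(5.3852, 5.0990, 4.1231)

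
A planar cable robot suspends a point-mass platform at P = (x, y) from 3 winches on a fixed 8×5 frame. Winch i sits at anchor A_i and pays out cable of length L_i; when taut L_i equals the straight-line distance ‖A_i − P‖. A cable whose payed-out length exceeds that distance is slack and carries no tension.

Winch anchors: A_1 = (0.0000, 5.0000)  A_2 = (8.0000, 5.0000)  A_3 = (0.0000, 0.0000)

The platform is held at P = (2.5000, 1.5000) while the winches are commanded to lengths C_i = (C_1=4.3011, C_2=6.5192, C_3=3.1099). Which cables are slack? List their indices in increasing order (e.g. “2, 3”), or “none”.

3

i=1: geometric 4.3012 vs commanded 4.3011 ⇒ taut
i=2: geometric 6.5192 vs commanded 6.5192 ⇒ taut
i=3: geometric 2.9155 vs commanded 3.1099 ⇒ slack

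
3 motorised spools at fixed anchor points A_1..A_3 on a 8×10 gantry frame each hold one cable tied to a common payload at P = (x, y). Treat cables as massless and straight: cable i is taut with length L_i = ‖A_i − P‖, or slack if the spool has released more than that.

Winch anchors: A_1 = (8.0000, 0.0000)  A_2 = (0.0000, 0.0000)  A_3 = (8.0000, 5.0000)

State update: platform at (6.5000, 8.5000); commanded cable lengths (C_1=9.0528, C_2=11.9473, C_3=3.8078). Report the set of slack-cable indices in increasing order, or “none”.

cable 1: √((1.5000)²+(-8.5000)²)=8.6313, C_1=9.0528: slack
cable 2: √((-6.5000)²+(-8.5000)²)=10.7005, C_2=11.9473: slack
cable 3: √((1.5000)²+(-3.5000)²)=3.8079, C_3=3.8078: taut

1, 2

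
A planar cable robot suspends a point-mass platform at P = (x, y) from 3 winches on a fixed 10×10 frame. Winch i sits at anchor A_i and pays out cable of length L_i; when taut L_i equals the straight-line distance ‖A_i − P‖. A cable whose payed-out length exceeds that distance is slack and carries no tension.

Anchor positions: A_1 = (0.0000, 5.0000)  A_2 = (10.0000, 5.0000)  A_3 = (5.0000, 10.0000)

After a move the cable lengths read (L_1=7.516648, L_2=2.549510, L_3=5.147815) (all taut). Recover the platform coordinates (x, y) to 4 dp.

expand ‖A_i−P‖²=L_i² and subtract eq 1 (c_i ≔ ‖A_i‖²−L_i²)
c_1 = 0.0000+25.0000−56.5000 = -31.5000
eq1−eq2 → [-20.0000  0.0000]·P = -150.0000
eq1−eq3 → [-10.0000  -10.0000]·P = -130.0000
2×2 solve → P = (7.5000, 5.5000)

(7.5000, 5.5000)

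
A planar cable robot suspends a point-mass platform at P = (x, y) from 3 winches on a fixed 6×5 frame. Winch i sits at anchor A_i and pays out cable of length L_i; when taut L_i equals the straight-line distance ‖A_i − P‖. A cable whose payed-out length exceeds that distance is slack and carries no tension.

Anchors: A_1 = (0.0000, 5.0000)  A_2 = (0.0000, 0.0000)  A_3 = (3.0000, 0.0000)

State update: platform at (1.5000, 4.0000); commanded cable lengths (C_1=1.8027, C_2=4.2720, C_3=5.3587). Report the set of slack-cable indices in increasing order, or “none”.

i=1: geometric 1.8028 vs commanded 1.8027 ⇒ taut
i=2: geometric 4.2720 vs commanded 4.2720 ⇒ taut
i=3: geometric 4.2720 vs commanded 5.3587 ⇒ slack

3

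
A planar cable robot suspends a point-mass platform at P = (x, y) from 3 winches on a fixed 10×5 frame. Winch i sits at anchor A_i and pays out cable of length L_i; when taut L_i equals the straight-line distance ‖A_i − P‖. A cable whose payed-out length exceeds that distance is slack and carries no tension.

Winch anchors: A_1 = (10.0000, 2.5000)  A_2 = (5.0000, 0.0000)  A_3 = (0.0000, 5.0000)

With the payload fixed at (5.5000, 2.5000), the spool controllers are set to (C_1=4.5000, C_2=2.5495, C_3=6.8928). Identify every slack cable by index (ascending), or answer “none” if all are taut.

3

cable 1: L_1 = ‖A_1−P‖ = 4.5000;  C_1 = 4.5000 → taut
cable 2: L_2 = ‖A_2−P‖ = 2.5495;  C_2 = 2.5495 → taut
cable 3: L_3 = ‖A_3−P‖ = 6.0415;  C_3 = 6.8928 → slack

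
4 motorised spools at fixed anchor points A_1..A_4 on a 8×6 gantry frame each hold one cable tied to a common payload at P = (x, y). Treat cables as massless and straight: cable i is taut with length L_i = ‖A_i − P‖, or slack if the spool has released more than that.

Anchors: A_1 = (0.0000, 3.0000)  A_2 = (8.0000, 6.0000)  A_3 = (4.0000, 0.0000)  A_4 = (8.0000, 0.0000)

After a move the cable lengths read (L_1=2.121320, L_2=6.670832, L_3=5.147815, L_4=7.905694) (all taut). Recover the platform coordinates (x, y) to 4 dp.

expand ‖A_i−P‖²=L_i² and subtract eq 1 (q_i ≔ ‖A_i‖²−L_i²)
q_1 = 0.0000+9.0000−4.5000 = 4.5000
eq1−eq2 → [-16.0000  -6.0000]·P = -51.0000
eq1−eq3 → [-8.0000  6.0000]·P = 15.0000
eq1−eq4 → [-16.0000  6.0000]·P = 3.0000
2×2 solve → P = (1.5000, 4.5000)
check cable 4: ‖A_4−P‖² = 62.5000 ≈ L_4² = 62.5000 ✓

(1.5000, 4.5000)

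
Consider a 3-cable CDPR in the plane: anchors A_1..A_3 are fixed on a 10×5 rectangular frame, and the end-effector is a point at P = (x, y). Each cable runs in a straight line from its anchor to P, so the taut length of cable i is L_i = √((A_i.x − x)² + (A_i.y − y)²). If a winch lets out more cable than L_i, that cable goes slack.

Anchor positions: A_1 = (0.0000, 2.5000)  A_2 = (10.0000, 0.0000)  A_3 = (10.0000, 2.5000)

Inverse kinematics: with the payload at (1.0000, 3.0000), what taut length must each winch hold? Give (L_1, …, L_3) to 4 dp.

(1.1180, 9.4868, 9.0139)

L_1: Δ = A_1−P = (-1.0000, -0.5000) → ‖Δ‖ = √1.2500 = 1.1180
L_2: Δ = A_2−P = (9.0000, -3.0000) → ‖Δ‖ = √90.0000 = 9.4868
L_3: Δ = A_3−P = (9.0000, -0.5000) → ‖Δ‖ = √81.2500 = 9.0139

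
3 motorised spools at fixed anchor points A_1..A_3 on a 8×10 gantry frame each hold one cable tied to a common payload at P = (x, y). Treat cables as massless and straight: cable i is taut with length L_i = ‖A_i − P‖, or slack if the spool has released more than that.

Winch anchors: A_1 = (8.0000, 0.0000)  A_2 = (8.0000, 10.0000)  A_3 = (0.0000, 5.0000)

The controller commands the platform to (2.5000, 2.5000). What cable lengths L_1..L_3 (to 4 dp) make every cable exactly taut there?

(6.0415, 9.3005, 3.5355)

L_1: Δ = A_1−P = (5.5000, -2.5000) → ‖Δ‖ = √36.5000 = 6.0415
L_2: Δ = A_2−P = (5.5000, 7.5000) → ‖Δ‖ = √86.5000 = 9.3005
L_3: Δ = A_3−P = (-2.5000, 2.5000) → ‖Δ‖ = √12.5000 = 3.5355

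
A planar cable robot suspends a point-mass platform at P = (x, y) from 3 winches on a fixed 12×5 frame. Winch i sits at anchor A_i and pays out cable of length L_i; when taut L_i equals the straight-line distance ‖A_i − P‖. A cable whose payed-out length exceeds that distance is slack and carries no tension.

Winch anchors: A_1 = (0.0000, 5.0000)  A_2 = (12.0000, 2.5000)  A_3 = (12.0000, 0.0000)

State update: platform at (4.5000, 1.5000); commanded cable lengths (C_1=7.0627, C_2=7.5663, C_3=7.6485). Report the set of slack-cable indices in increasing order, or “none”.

cable 1: √((-4.5000)²+(3.5000)²)=5.7009, C_1=7.0627: slack
cable 2: √((7.5000)²+(1.0000)²)=7.5664, C_2=7.5663: taut
cable 3: √((7.5000)²+(-1.5000)²)=7.6485, C_3=7.6485: taut

1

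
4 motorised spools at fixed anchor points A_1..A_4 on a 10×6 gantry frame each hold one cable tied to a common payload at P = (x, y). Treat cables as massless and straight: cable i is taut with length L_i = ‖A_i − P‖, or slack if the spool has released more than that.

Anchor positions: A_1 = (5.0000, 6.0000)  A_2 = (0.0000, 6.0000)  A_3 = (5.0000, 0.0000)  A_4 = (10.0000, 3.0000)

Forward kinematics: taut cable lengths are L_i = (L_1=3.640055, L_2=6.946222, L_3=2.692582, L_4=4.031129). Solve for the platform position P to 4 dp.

(6.0000, 2.5000)

each cable: (A_i−P)·(A_i−P) = L_i²; let q_i = ‖A_i‖²−L_i²
q_1 = 25.0000+36.0000−13.2500 = 47.7500
row 1: 10.0000x + 0.0000y = 60.0000  (q_2=-12.2500)
row 2: 0.0000x + 12.0000y = 30.0000  (q_3=17.7500)
row 3: -10.0000x + 6.0000y = -45.0000  (q_4=92.7500)
Cramer on rows 1–2 → x = 6.0000, y = 2.5000
check cable 4: ‖A_4−P‖² = 16.2500 ≈ L_4² = 16.2500 ✓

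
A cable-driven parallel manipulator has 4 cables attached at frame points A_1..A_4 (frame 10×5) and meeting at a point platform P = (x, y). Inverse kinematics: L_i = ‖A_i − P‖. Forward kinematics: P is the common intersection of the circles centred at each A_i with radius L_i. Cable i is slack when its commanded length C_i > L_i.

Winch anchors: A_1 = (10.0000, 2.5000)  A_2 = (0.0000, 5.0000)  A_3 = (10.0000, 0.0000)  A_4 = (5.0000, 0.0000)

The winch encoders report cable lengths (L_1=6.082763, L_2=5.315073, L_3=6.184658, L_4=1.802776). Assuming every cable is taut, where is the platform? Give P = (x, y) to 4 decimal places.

expand ‖A_i−P‖²=L_i² and subtract eq 1 (c_i ≔ ‖A_i‖²−L_i²)
c_1 = 100.0000+6.2500−37.0000 = 69.2500
eq1−eq2 → [20.0000  -5.0000]·P = 72.5000
eq1−eq3 → [0.0000  5.0000]·P = 7.5000
eq1−eq4 → [10.0000  5.0000]·P = 47.5000
2×2 solve → P = (4.0000, 1.5000)
check cable 4: ‖A_4−P‖² = 3.2500 ≈ L_4² = 3.2500 ✓

(4.0000, 1.5000)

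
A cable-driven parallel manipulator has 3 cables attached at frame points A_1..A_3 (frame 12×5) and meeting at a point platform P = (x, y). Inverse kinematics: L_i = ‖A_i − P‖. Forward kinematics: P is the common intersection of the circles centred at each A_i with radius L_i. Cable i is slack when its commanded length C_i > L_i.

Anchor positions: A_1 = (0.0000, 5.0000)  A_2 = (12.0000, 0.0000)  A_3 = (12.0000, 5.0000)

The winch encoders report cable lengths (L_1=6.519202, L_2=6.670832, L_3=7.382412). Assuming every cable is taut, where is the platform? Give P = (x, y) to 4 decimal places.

(5.5000, 1.5000)

expand ‖A_i−P‖²=L_i² and subtract eq 1 (c_i ≔ ‖A_i‖²−L_i²)
c_1 = 0.0000+25.0000−42.5000 = -17.5000
eq1−eq2 → [-24.0000  10.0000]·P = -117.0000
eq1−eq3 → [-24.0000  0.0000]·P = -132.0000
2×2 solve → P = (5.5000, 1.5000)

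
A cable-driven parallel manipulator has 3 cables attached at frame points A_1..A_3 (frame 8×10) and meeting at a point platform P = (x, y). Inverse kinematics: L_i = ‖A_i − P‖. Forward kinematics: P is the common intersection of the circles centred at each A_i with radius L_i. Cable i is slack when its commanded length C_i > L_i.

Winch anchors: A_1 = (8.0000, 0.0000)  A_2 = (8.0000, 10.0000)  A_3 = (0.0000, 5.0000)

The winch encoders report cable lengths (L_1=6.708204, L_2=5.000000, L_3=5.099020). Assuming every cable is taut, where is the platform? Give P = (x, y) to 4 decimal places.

circle eqns → linear via eq_j − eq_1; set q_j = A_j·A_j − L_j²
q_1 = 64.0000+0.0000−45.0000 = 19.0000
0.0000·x − 20.0000·y = q_1−q_2 = -120.0000
16.0000·x − 10.0000·y = q_1−q_3 = 20.0000
solve first two rows → x=5.0000, y=6.0000

(5.0000, 6.0000)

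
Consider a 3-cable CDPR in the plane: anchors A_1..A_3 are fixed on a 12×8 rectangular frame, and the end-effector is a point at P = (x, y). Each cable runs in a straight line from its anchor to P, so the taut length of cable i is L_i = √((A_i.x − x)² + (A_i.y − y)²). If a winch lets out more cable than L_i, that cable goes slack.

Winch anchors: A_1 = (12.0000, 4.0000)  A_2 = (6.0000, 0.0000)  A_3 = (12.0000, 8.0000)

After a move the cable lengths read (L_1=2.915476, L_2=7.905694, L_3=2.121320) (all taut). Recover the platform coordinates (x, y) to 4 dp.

each cable: (A_i−P)·(A_i−P) = L_i²; let c_i = ‖A_i‖²−L_i²
c_1 = 144.0000+16.0000−8.5000 = 151.5000
row 1: 12.0000x + 8.0000y = 178.0000  (c_2=-26.5000)
row 2: 0.0000x − 8.0000y = -52.0000  (c_3=203.5000)
Cramer on rows 1–2 → x = 10.5000, y = 6.5000

(10.5000, 6.5000)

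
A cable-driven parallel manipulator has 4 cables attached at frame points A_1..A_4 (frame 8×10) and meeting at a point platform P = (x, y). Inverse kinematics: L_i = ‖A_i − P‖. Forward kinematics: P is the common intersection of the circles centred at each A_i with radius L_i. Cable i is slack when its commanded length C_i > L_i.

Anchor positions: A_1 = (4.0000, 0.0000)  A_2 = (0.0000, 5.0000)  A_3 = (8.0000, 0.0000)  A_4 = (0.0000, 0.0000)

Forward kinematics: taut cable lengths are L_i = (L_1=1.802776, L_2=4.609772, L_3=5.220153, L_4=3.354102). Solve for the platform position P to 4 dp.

circle eqns → linear via eq_j − eq_1; set k_j = A_j·A_j − L_j²
k_1 = 16.0000+0.0000−3.2500 = 12.7500
8.0000·x − 10.0000·y = k_1−k_2 = 9.0000
-8.0000·x + 0.0000·y = k_1−k_3 = -24.0000
8.0000·x + 0.0000·y = k_1−k_4 = 24.0000
solve first two rows → x=3.0000, y=1.5000
check cable 4: ‖A_4−P‖² = 11.2500 ≈ L_4² = 11.2500 ✓

(3.0000, 1.5000)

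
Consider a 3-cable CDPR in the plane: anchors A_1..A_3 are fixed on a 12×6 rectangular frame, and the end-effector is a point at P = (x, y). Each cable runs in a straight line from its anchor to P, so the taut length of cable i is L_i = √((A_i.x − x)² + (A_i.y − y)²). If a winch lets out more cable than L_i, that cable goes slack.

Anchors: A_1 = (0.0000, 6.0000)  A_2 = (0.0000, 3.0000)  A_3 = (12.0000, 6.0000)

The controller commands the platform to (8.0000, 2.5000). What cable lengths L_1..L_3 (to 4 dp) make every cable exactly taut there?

L_1 = √((0.0000−8.0000)² + (6.0000−2.5000)²) = 8.7321
L_2 = √((0.0000−8.0000)² + (3.0000−2.5000)²) = 8.0156
L_3 = √((12.0000−8.0000)² + (6.0000−2.5000)²) = 5.3151

(8.7321, 8.0156, 5.3151)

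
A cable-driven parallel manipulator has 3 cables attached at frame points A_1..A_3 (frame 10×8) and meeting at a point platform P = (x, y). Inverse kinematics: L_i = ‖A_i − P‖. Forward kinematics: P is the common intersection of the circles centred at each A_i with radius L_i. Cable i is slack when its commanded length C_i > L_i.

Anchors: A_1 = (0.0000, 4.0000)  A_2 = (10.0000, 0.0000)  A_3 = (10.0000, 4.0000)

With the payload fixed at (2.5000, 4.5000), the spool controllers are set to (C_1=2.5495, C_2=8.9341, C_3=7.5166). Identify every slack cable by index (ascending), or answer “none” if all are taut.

2

cable 1: L_1 = ‖A_1−P‖ = 2.5495;  C_1 = 2.5495 → taut
cable 2: L_2 = ‖A_2−P‖ = 8.7464;  C_2 = 8.9341 → slack
cable 3: L_3 = ‖A_3−P‖ = 7.5166;  C_3 = 7.5166 → taut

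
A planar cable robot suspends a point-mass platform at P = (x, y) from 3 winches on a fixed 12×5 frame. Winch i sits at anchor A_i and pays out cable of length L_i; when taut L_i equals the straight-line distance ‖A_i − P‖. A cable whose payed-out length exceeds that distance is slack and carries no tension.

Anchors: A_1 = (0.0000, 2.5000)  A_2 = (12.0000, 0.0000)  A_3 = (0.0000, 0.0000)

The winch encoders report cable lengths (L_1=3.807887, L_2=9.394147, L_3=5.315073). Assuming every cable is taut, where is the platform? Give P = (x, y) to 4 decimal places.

(3.5000, 4.0000)

expand ‖A_i−P‖²=L_i² and subtract eq 1 (q_i ≔ ‖A_i‖²−L_i²)
q_1 = 0.0000+6.2500−14.5000 = -8.2500
eq1−eq2 → [-24.0000  5.0000]·P = -64.0000
eq1−eq3 → [0.0000  5.0000]·P = 20.0000
2×2 solve → P = (3.5000, 4.0000)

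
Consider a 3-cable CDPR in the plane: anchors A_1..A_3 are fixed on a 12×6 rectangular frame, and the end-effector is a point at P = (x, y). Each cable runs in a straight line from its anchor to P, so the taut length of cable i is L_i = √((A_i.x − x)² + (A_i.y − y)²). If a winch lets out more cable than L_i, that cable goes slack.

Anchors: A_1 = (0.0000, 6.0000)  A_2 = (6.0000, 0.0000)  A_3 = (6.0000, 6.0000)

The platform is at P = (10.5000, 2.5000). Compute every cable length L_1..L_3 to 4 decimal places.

(11.0680, 5.1478, 5.7009)

L_1 = √((0.0000−10.5000)² + (6.0000−2.5000)²) = 11.0680
L_2 = √((6.0000−10.5000)² + (0.0000−2.5000)²) = 5.1478
L_3 = √((6.0000−10.5000)² + (6.0000−2.5000)²) = 5.7009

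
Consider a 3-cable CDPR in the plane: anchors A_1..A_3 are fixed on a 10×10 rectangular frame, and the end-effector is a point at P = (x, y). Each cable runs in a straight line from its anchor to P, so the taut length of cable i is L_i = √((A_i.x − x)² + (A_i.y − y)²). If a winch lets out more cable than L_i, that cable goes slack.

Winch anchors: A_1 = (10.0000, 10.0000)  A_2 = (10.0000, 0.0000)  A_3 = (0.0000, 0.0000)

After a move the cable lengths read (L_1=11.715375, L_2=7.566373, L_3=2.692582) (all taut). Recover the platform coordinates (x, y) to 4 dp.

(2.5000, 1.0000)

expand ‖A_i−P‖²=L_i² and subtract eq 1 (q_i ≔ ‖A_i‖²−L_i²)
q_1 = 100.0000+100.0000−137.2500 = 62.7500
eq1−eq2 → [0.0000  20.0000]·P = 20.0000
eq1−eq3 → [20.0000  20.0000]·P = 70.0000
2×2 solve → P = (2.5000, 1.0000)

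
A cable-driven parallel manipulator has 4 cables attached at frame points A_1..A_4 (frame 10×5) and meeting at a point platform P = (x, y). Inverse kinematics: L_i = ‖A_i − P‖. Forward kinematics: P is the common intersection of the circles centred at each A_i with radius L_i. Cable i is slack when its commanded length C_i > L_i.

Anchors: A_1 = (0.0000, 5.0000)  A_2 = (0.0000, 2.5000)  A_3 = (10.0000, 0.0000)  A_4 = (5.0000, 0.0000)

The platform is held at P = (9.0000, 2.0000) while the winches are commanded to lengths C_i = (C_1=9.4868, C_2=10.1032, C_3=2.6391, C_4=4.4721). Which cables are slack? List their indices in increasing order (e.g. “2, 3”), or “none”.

cable 1: √((-9.0000)²+(3.0000)²)=9.4868, C_1=9.4868: taut
cable 2: √((-9.0000)²+(0.5000)²)=9.0139, C_2=10.1032: slack
cable 3: √((1.0000)²+(-2.0000)²)=2.2361, C_3=2.6391: slack
cable 4: √((-4.0000)²+(-2.0000)²)=4.4721, C_4=4.4721: taut

2, 3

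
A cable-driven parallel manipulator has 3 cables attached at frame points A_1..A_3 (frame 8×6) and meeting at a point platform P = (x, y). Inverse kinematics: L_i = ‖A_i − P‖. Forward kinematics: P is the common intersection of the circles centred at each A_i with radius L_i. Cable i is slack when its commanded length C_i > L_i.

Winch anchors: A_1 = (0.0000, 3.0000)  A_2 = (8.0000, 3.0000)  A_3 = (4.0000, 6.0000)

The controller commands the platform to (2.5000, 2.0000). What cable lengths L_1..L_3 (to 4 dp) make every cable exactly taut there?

cable 1: Δx=-2.5000, Δy=1.0000; L_1 = √(Δx²+Δy²) = 2.6926
cable 2: Δx=5.5000, Δy=1.0000; L_2 = √(Δx²+Δy²) = 5.5902
cable 3: Δx=1.5000, Δy=4.0000; L_3 = √(Δx²+Δy²) = 4.2720

(2.6926, 5.5902, 4.2720)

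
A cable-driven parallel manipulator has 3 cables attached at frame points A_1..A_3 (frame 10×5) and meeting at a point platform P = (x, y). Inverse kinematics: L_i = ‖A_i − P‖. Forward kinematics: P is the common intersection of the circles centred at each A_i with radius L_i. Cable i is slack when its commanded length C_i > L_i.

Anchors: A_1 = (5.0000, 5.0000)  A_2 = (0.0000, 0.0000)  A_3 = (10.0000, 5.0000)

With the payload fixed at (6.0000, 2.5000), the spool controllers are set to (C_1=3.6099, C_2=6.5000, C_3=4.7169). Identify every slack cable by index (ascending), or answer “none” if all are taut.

cable 1: √((-1.0000)²+(2.5000)²)=2.6926, C_1=3.6099: slack
cable 2: √((-6.0000)²+(-2.5000)²)=6.5000, C_2=6.5000: taut
cable 3: √((4.0000)²+(2.5000)²)=4.7170, C_3=4.7169: taut

1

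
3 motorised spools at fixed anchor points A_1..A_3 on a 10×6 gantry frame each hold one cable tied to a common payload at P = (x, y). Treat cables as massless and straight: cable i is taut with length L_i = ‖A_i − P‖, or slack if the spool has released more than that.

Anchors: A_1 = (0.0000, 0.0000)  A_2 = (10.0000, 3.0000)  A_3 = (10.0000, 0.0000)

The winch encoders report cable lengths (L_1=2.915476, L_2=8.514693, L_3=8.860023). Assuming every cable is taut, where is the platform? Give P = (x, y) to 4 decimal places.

expand ‖A_i−P‖²=L_i² and subtract eq 1 (k_i ≔ ‖A_i‖²−L_i²)
k_1 = 0.0000+0.0000−8.5000 = -8.5000
eq1−eq2 → [-20.0000  -6.0000]·P = -45.0000
eq1−eq3 → [-20.0000  0.0000]·P = -30.0000
2×2 solve → P = (1.5000, 2.5000)

(1.5000, 2.5000)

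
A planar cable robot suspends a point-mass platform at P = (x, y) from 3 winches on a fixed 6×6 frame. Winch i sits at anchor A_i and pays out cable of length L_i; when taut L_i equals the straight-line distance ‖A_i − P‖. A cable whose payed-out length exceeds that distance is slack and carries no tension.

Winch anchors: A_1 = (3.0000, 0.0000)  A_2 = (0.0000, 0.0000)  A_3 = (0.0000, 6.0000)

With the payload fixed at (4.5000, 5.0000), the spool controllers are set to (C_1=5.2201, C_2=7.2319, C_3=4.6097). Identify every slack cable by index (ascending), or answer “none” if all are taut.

2

i=1: geometric 5.2202 vs commanded 5.2201 ⇒ taut
i=2: geometric 6.7268 vs commanded 7.2319 ⇒ slack
i=3: geometric 4.6098 vs commanded 4.6097 ⇒ taut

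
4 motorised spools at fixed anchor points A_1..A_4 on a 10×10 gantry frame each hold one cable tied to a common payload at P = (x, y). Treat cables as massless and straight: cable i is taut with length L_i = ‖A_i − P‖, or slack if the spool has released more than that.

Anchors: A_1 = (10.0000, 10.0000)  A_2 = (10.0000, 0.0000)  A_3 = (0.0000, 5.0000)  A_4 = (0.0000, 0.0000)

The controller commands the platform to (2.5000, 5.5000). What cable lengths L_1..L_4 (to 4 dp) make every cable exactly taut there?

L_1 = √((10.0000−2.5000)² + (10.0000−5.5000)²) = 8.7464
L_2 = √((10.0000−2.5000)² + (0.0000−5.5000)²) = 9.3005
L_3 = √((0.0000−2.5000)² + (5.0000−5.5000)²) = 2.5495
L_4 = √((0.0000−2.5000)² + (0.0000−5.5000)²) = 6.0415

(8.7464, 9.3005, 2.5495, 6.0415)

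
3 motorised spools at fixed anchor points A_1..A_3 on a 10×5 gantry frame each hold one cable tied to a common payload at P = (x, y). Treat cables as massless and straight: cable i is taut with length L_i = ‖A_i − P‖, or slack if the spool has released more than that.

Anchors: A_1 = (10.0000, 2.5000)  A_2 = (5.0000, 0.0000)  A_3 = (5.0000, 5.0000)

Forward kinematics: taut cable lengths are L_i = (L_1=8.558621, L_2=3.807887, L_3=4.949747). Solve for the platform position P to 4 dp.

(1.5000, 1.5000)

circle eqns → linear via eq_j − eq_1; set c_j = A_j·A_j − L_j²
c_1 = 100.0000+6.2500−73.2500 = 33.0000
10.0000·x + 5.0000·y = c_1−c_2 = 22.5000
10.0000·x − 5.0000·y = c_1−c_3 = 7.5000
solve first two rows → x=1.5000, y=1.5000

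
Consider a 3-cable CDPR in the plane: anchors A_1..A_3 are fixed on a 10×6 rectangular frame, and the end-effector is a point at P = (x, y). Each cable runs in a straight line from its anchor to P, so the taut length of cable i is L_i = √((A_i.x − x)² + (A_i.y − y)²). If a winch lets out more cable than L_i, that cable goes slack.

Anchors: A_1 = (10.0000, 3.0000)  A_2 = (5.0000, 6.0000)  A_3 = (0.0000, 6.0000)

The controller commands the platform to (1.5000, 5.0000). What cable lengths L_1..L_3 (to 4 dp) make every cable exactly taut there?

L_1 = √((10.0000−1.5000)² + (3.0000−5.0000)²) = 8.7321
L_2 = √((5.0000−1.5000)² + (6.0000−5.0000)²) = 3.6401
L_3 = √((0.0000−1.5000)² + (6.0000−5.0000)²) = 1.8028

(8.7321, 3.6401, 1.8028)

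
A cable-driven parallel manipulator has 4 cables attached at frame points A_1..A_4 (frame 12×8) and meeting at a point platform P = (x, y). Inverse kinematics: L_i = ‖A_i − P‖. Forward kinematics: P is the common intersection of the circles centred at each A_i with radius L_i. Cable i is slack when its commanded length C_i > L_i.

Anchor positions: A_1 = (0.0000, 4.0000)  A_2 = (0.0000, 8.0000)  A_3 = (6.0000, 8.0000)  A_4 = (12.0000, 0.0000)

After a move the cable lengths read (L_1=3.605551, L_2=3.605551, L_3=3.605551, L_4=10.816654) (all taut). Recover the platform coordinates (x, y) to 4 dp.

(3.0000, 6.0000)

each cable: (A_i−P)·(A_i−P) = L_i²; let c_i = ‖A_i‖²−L_i²
c_1 = 0.0000+16.0000−13.0000 = 3.0000
row 1: 0.0000x − 8.0000y = -48.0000  (c_2=51.0000)
row 2: -12.0000x − 8.0000y = -84.0000  (c_3=87.0000)
row 3: -24.0000x + 8.0000y = -24.0000  (c_4=27.0000)
Cramer on rows 1–2 → x = 3.0000, y = 6.0000
check cable 4: ‖A_4−P‖² = 117.0000 ≈ L_4² = 117.0000 ✓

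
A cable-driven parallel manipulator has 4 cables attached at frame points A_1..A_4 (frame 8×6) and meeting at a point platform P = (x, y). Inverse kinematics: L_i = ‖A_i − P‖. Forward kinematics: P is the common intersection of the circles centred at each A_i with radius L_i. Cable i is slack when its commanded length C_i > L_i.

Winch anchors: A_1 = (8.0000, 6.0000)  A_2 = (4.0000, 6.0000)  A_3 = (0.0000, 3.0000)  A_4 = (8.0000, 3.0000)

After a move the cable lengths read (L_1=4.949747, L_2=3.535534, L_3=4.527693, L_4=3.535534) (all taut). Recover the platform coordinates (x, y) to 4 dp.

expand ‖A_i−P‖²=L_i² and subtract eq 1 (q_i ≔ ‖A_i‖²−L_i²)
q_1 = 64.0000+36.0000−24.5000 = 75.5000
eq1−eq2 → [8.0000  0.0000]·P = 36.0000
eq1−eq3 → [16.0000  6.0000]·P = 87.0000
eq1−eq4 → [0.0000  6.0000]·P = 15.0000
2×2 solve → P = (4.5000, 2.5000)
check cable 4: ‖A_4−P‖² = 12.5000 ≈ L_4² = 12.5000 ✓

(4.5000, 2.5000)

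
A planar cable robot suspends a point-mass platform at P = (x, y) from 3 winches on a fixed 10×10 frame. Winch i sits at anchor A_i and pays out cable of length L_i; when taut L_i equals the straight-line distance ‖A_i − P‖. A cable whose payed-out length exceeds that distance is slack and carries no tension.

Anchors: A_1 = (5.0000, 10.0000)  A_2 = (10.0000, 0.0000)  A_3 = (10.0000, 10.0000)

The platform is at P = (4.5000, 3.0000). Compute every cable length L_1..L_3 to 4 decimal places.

(7.0178, 6.2650, 8.9022)

L_1 = √((5.0000−4.5000)² + (10.0000−3.0000)²) = 7.0178
L_2 = √((10.0000−4.5000)² + (0.0000−3.0000)²) = 6.2650
L_3 = √((10.0000−4.5000)² + (10.0000−3.0000)²) = 8.9022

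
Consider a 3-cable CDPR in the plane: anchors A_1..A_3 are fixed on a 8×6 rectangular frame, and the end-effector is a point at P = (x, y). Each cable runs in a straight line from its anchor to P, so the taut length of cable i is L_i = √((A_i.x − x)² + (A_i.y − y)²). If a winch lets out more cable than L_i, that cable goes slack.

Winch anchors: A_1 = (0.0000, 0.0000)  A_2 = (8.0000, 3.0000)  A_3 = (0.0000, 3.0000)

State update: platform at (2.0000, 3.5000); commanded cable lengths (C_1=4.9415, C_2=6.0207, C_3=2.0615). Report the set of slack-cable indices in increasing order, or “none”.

cable 1: √((-2.0000)²+(-3.5000)²)=4.0311, C_1=4.9415: slack
cable 2: √((6.0000)²+(-0.5000)²)=6.0208, C_2=6.0207: taut
cable 3: √((-2.0000)²+(-0.5000)²)=2.0616, C_3=2.0615: taut

1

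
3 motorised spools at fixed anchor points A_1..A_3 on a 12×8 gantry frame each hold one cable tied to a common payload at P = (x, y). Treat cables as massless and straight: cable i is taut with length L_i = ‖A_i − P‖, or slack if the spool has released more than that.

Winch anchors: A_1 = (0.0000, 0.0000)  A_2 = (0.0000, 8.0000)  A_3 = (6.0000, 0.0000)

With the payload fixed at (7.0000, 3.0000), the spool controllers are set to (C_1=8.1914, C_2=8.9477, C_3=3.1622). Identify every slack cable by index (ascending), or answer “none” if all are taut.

i=1: geometric 7.6158 vs commanded 8.1914 ⇒ slack
i=2: geometric 8.6023 vs commanded 8.9477 ⇒ slack
i=3: geometric 3.1623 vs commanded 3.1622 ⇒ taut

1, 2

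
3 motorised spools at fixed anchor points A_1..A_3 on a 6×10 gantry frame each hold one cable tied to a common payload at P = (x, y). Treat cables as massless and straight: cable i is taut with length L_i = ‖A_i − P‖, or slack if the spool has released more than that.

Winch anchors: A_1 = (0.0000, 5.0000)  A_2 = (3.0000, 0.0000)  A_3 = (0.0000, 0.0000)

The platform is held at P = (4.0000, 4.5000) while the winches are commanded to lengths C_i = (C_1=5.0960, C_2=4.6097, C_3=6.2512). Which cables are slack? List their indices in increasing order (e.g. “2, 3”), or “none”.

cable 1: L_1 = ‖A_1−P‖ = 4.0311;  C_1 = 5.0960 → slack
cable 2: L_2 = ‖A_2−P‖ = 4.6098;  C_2 = 4.6097 → taut
cable 3: L_3 = ‖A_3−P‖ = 6.0208;  C_3 = 6.2512 → slack

1, 3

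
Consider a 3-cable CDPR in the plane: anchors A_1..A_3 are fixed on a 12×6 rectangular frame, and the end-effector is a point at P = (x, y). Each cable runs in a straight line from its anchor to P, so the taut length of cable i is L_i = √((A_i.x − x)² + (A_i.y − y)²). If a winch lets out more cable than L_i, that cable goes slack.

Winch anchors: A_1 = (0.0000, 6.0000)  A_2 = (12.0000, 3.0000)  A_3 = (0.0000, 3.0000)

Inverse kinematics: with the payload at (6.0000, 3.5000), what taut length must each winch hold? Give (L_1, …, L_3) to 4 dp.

L_1: Δ = A_1−P = (-6.0000, 2.5000) → ‖Δ‖ = √42.2500 = 6.5000
L_2: Δ = A_2−P = (6.0000, -0.5000) → ‖Δ‖ = √36.2500 = 6.0208
L_3: Δ = A_3−P = (-6.0000, -0.5000) → ‖Δ‖ = √36.2500 = 6.0208

(6.5000, 6.0208, 6.0208)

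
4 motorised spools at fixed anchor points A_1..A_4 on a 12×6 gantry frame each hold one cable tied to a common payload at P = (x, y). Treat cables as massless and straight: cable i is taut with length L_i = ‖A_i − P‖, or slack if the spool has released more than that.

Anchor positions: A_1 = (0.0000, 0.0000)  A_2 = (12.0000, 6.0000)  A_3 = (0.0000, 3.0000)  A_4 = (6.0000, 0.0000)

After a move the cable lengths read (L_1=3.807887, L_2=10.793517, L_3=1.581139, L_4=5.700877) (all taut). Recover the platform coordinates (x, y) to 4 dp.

circle eqns → linear via eq_j − eq_1; set q_j = A_j·A_j − L_j²
q_1 = 0.0000+0.0000−14.5000 = -14.5000
-24.0000·x − 12.0000·y = q_1−q_2 = -78.0000
0.0000·x − 6.0000·y = q_1−q_3 = -21.0000
-12.0000·x + 0.0000·y = q_1−q_4 = -18.0000
solve first two rows → x=1.5000, y=3.5000
check cable 4: ‖A_4−P‖² = 32.5000 ≈ L_4² = 32.5000 ✓

(1.5000, 3.5000)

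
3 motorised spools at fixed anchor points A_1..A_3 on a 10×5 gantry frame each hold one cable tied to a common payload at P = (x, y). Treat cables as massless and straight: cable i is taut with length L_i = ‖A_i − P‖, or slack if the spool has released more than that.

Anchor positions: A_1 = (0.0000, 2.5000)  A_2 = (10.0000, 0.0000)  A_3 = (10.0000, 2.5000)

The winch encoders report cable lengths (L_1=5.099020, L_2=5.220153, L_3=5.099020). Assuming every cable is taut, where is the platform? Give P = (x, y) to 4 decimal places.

(5.0000, 1.5000)

each cable: (A_i−P)·(A_i−P) = L_i²; let q_i = ‖A_i‖²−L_i²
q_1 = 0.0000+6.2500−26.0000 = -19.7500
row 1: -20.0000x + 5.0000y = -92.5000  (q_2=72.7500)
row 2: -20.0000x + 0.0000y = -100.0000  (q_3=80.2500)
Cramer on rows 1–2 → x = 5.0000, y = 1.5000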